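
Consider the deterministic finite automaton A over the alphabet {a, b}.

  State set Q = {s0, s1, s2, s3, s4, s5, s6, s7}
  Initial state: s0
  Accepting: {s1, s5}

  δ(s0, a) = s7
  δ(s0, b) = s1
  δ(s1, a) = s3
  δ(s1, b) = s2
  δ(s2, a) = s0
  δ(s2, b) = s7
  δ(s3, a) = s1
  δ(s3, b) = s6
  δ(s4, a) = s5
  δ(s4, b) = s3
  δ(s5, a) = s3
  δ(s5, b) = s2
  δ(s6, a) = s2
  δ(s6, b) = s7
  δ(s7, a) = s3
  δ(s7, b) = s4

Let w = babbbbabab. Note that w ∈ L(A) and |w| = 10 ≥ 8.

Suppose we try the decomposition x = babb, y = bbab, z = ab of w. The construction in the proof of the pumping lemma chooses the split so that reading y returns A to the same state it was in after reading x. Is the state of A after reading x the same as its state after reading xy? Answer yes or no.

Run of A on the first 8 characters of w = b a b b b b a b:
  step 0: s0  (start)
  step 1: s1  (read b: s0→s1)
  step 2: s3  (read a: s1→s3)
  step 3: s6  (read b: s3→s6)
  step 4: s7  (read b: s6→s7)
  step 5: s4  (read b: s7→s4)
  step 6: s3  (read b: s4→s3)
  step 7: s1  (read a: s3→s1)
  step 8: s2  (read b: s1→s2)

After x (step 4): s7. After xy (step 8): s2.
They differ (s7 ≠ s2), so y is not a cycle from the state after x; this split is not the one the pumping-lemma construction produces, and pumping y need not keep the string in L(A).

no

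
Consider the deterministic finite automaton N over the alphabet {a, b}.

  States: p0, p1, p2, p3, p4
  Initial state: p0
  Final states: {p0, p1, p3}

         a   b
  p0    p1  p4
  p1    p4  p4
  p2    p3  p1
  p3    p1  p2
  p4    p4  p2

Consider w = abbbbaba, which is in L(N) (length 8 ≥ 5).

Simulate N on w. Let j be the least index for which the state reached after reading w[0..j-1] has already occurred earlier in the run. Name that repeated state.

p1

State sequence: p0 -a-> p1 -b-> p4 -b-> p2 -b-> p1 -b-> p4 -a-> p4 -b-> p2 -a-> p3
First repeat at step 4: p1 was already visited.

The earliest repeat is at step j = 4: N is in p1, which it already visited at step i = 1.
Pumping length from the standard proof: p = 5 (the number of states). The repeated state found above gives |xy| = j ≤ 5 and |y| = j − i ≥ 1.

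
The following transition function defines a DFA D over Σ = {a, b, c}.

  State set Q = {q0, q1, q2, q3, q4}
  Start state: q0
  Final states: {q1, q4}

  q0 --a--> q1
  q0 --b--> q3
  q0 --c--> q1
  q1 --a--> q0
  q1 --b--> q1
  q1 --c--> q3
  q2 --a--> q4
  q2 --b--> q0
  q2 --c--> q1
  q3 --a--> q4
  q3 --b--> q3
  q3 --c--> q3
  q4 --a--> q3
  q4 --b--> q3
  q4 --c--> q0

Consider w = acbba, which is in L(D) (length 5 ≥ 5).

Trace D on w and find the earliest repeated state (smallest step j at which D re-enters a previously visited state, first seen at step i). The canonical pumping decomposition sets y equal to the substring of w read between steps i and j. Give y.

b

Run of D on w = a c b b a:
  step 0: q0  (start)
  step 1: q1  (read a: q0→q1)
  step 2: q3  (read c: q1→q3)
  step 3: q3  (read b: q3→q3)   ← first repeat (q3 seen earlier)
  step 4: q3  (read b: q3→q3)
  step 5: q4  (read a: q3→q4)

So i = 2, j = 3, giving x = w[0:2] = ac, y = w[2:3] = b, z = w[3:5] = ba.
Check: |xy| = 3 ≤ 5 and |y| = 1 ≥ 1. Reading y takes D from q3 back to q3, so every xyⁱz is accepted.
The DFA has 5 states, so the proof of the pumping lemma guarantees a repeated state among the first 5+1 visited; the segment between the two visits is the pumpable y.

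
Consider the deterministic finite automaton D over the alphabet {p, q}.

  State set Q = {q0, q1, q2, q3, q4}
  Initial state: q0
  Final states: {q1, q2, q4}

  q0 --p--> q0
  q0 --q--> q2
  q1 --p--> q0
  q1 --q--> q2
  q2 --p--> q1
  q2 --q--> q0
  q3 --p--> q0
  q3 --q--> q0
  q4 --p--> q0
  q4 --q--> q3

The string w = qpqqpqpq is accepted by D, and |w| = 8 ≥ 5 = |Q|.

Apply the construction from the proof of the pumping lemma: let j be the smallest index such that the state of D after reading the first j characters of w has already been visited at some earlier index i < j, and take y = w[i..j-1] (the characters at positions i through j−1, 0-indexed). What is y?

pq

State sequence: q0 -q-> q2 -p-> q1 -q-> q2 -q-> q0 -p-> q0 -q-> q2 -p-> q1 -q-> q2
First repeat at step 3: q2 was already visited.

So i = 1, j = 3, giving x = w[0:1] = q, y = w[1:3] = pq, z = w[3:8] = qpqpq.
Check: |xy| = 3 ≤ 5 and |y| = 2 ≥ 1. Reading y takes D from q2 back to q2, so every xyⁱz is accepted.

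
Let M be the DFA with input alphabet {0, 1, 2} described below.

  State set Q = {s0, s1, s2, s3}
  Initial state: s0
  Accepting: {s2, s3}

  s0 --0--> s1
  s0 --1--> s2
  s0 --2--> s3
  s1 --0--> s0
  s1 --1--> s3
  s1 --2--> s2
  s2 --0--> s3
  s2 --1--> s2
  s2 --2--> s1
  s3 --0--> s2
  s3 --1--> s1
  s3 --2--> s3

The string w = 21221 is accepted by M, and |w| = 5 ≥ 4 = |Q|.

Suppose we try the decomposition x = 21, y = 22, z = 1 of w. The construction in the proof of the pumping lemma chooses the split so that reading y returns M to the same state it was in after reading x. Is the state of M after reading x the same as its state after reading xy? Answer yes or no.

Run of M on the first 4 characters of w = 2 1 2 2:
  step 0: s0  (start)
  step 1: s3  (read 2: s0→s3)
  step 2: s1  (read 1: s3→s1)
  step 3: s2  (read 2: s1→s2)
  step 4: s1  (read 2: s2→s1)

After x (step 2): s1. After xy (step 4): s1.
They match, so y = 22 drives M around a cycle from s1 back to itself; pumping y any number of times keeps M in s1 before reading z, and xyⁱz ∈ L(M) for every i ≥ 0.

yes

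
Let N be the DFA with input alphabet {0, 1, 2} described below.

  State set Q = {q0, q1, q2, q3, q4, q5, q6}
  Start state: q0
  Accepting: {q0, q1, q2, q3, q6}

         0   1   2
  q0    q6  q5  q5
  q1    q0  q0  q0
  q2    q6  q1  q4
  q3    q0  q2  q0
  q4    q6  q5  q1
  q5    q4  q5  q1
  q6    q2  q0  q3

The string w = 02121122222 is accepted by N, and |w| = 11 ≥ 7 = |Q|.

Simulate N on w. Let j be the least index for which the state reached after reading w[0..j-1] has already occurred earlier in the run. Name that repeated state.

q5

Run of N on w = 0 2 1 2 1 1 2 2 2 2 2:
  step 0: q0  (start)
  step 1: q6  (read 0: q0→q6)
  step 2: q3  (read 2: q6→q3)
  step 3: q2  (read 1: q3→q2)
  step 4: q4  (read 2: q2→q4)
  step 5: q5  (read 1: q4→q5)
  step 6: q5  (read 1: q5→q5)   ← first repeat (q5 seen earlier)
  step 7: q1  (read 2: q5→q1)
  step 8: q0  (read 2: q1→q0)
  step 9: q5  (read 2: q0→q5)
  step 10: q1  (read 2: q5→q1)
  step 11: q0  (read 2: q1→q0)

The earliest repeat is at step j = 6: N is in q5, which it already visited at step i = 5.
Pumping length from the standard proof: p = 7 (the number of states). The repeated state found above gives |xy| = j ≤ 7 and |y| = j − i ≥ 1.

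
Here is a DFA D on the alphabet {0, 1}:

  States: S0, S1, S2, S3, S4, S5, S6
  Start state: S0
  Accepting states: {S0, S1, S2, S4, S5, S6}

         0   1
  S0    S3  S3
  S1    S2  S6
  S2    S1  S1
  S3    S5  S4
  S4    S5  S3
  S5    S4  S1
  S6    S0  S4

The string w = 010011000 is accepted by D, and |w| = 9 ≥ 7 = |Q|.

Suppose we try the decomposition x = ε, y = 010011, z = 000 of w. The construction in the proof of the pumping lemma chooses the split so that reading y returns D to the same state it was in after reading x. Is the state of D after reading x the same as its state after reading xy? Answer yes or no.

Run of D on the first 6 characters of w = 0 1 0 0 1 1:
  step 0: S0  (start)
  step 1: S3  (read 0: S0→S3)
  step 2: S4  (read 1: S3→S4)
  step 3: S5  (read 0: S4→S5)
  step 4: S4  (read 0: S5→S4)
  step 5: S3  (read 1: S4→S3)
  step 6: S4  (read 1: S3→S4)

After x (step 0): S0. After xy (step 6): S4.
They differ (S0 ≠ S4), so y is not a cycle from the state after x; this split is not the one the pumping-lemma construction produces, and pumping y need not keep the string in L(D).

no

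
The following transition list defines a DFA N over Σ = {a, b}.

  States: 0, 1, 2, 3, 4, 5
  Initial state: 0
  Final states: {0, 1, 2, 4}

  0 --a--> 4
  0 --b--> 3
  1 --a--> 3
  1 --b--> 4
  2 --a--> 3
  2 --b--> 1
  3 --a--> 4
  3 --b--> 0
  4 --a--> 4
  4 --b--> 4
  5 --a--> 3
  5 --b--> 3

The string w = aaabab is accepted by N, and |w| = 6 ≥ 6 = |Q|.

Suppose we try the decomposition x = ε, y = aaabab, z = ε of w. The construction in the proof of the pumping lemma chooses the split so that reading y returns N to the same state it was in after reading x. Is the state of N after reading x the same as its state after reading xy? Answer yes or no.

no

Run of N on the first 6 characters of w = a a a b a b:
  step 0: 0  (start)
  step 1: 4  (read a: 0→4)
  step 2: 4  (read a: 4→4)
  step 3: 4  (read a: 4→4)
  step 4: 4  (read b: 4→4)
  step 5: 4  (read a: 4→4)
  step 6: 4  (read b: 4→4)

After x (step 0): 0. After xy (step 6): 4.
They differ (0 ≠ 4), so y is not a cycle from the state after x; this split is not the one the pumping-lemma construction produces, and pumping y need not keep the string in L(N).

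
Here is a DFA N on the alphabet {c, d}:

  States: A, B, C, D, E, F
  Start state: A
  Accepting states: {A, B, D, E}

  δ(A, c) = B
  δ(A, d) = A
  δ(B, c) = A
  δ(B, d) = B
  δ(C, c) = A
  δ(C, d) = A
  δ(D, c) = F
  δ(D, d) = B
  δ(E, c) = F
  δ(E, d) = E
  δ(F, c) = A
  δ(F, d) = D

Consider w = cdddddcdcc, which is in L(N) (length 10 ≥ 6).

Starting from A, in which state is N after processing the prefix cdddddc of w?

A

State sequence: A -c-> B -d-> B -d-> B -d-> B -d-> B -d-> B -c-> A

After reading 7 characters, N is in state A.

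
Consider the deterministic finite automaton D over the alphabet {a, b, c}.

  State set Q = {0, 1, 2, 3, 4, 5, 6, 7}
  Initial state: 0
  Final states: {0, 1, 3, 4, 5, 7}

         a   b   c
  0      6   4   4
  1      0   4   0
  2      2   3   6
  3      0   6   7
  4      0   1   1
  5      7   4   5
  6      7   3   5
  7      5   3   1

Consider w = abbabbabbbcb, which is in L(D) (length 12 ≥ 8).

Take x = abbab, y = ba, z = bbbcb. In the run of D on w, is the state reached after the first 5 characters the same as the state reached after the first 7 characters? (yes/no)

no

State sequence: 0 -a-> 6 -b-> 3 -b-> 6 -a-> 7 -b-> 3 -b-> 6 -a-> 7

After x (step 5): 3. After xy (step 7): 7.
They differ (3 ≠ 7), so y is not a cycle from the state after x; this split is not the one the pumping-lemma construction produces, and pumping y need not keep the string in L(D).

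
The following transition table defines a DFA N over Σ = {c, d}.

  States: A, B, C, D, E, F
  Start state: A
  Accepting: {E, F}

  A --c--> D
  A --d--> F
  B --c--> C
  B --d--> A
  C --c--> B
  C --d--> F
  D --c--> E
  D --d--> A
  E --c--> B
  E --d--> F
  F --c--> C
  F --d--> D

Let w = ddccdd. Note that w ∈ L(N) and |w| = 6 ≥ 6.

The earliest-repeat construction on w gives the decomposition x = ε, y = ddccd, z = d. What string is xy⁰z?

d

xy⁰z = xz = ε·d = d.
Reading y = ddccd takes N from A back to A, so after x the machine is still in A, and z then leads to the accepting state F. Hence d ∈ L(N).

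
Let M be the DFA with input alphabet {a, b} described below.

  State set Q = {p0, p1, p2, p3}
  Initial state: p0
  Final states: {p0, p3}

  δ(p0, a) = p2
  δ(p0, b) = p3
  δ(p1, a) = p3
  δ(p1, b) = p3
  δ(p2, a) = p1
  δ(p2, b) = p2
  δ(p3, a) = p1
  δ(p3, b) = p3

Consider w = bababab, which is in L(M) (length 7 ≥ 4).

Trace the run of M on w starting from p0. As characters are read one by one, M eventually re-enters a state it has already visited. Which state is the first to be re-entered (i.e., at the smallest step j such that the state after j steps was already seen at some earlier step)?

p3

State sequence: p0 -b-> p3 -a-> p1 -b-> p3 -a-> p1 -b-> p3 -a-> p1 -b-> p3
First repeat at step 3: p3 was already visited.

The earliest repeat is at step j = 3: M is in p3, which it already visited at step i = 1.
Pumping length from the standard proof: p = 4 (the number of states). The repeated state found above gives |xy| = j ≤ 4 and |y| = j − i ≥ 1.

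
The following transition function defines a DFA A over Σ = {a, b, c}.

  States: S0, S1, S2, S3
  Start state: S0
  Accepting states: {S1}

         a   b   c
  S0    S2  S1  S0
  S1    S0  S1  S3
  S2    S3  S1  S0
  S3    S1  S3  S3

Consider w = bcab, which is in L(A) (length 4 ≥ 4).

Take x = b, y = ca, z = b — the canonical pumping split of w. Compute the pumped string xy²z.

xy^2z = b·ca·ca·b = bcacab.
Reading y = ca takes A from S1 back to S1, so after x·y·y the machine is still in S1, and z then leads to the accepting state S1. Hence bcacab ∈ L(A).

bcacab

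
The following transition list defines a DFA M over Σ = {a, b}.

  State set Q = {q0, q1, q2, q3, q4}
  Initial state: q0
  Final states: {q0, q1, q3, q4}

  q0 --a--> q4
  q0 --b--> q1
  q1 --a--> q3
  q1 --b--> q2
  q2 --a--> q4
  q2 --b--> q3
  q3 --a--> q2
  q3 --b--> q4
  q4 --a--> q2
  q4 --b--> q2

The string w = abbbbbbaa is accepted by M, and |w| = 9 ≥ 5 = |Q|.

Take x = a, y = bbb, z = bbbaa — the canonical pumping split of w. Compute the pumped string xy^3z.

abbbbbbbbbbbbaa

xy^3z = a·bbb·bbb·bbb·bbbaa = abbbbbbbbbbbbaa.
Reading y = bbb takes M from q4 back to q4, so after x·y·y·y the machine is still in q4, and z then leads to the accepting state q4. Hence abbbbbbbbbbbbaa ∈ L(M).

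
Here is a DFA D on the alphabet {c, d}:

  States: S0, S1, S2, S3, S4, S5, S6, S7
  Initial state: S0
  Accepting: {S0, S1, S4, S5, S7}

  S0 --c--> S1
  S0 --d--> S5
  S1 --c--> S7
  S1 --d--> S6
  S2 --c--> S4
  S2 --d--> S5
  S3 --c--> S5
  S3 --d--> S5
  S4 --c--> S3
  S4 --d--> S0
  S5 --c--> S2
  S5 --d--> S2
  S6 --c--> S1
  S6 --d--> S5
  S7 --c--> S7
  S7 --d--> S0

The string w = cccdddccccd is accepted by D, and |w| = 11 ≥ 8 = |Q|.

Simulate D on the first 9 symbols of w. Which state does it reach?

Run of D on the first 9 characters of w = c c c d d d c c c:
  step 0: S0  (start)
  step 1: S1  (read c: S0→S1)
  step 2: S7  (read c: S1→S7)
  step 3: S7  (read c: S7→S7)
  step 4: S0  (read d: S7→S0)
  step 5: S5  (read d: S0→S5)
  step 6: S2  (read d: S5→S2)
  step 7: S4  (read c: S2→S4)
  step 8: S3  (read c: S4→S3)
  step 9: S5  (read c: S3→S5)

After reading 9 characters, D is in state S5.
(This kind of state-tracing is the core of the pumping-lemma construction: with 8 states, pigeonhole forces a repeat within the first 8 steps.)

S5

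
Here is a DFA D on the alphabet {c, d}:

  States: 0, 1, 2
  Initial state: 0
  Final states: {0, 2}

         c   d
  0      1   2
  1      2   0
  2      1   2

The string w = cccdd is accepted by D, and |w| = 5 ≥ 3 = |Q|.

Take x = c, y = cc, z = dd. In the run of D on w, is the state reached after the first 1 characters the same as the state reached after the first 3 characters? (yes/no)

State sequence: 0 -c-> 1 -c-> 2 -c-> 1

After x (step 1): 1. After xy (step 3): 1.
They match, so y = cc drives D around a cycle from 1 back to itself; pumping y any number of times keeps D in 1 before reading z, and xyⁱz ∈ L(D) for every i ≥ 0.

yes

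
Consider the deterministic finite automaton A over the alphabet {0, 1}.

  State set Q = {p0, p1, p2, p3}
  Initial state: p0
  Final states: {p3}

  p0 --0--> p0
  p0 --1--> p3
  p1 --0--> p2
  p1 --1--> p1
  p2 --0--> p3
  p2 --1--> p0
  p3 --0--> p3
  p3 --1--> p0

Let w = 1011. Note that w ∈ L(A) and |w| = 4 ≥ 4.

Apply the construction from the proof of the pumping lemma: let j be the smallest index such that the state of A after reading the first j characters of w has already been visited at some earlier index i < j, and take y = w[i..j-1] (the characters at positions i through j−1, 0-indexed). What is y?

0

State sequence: p0 -1-> p3 -0-> p3 -1-> p0 -1-> p3
First repeat at step 2: p3 was already visited.

So i = 1, j = 2, giving x = w[0:1] = 1, y = w[1:2] = 0, z = w[2:4] = 11.
Check: |xy| = 2 ≤ 4 and |y| = 1 ≥ 1. Reading y takes A from p3 back to p3, so every xyⁱz is accepted.
Since A has 4 states, any run of length ≥ 4 visits 4+1 states, so by pigeonhole some state repeats within the first 4 steps — that repeat gives the pumpable loop.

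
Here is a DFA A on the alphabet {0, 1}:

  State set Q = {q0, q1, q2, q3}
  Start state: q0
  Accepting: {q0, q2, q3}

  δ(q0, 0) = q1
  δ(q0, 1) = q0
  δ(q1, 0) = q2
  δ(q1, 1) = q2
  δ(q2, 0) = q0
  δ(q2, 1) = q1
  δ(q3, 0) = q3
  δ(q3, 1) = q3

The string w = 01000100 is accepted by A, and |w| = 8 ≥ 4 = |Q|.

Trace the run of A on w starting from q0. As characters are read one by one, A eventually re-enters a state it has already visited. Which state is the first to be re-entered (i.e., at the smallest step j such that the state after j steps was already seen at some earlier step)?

q0

State sequence: q0 -0-> q1 -1-> q2 -0-> q0 -0-> q1 -0-> q2 -1-> q1 -0-> q2 -0-> q0
First repeat at step 3: q0 was already visited.

The earliest repeat is at step j = 3: A is in q0, which it already visited at step i = 0.
With |Q| = 4, pigeonhole forces a state repeat no later than step 4; the substring read between the first and second visits to that state can be pumped.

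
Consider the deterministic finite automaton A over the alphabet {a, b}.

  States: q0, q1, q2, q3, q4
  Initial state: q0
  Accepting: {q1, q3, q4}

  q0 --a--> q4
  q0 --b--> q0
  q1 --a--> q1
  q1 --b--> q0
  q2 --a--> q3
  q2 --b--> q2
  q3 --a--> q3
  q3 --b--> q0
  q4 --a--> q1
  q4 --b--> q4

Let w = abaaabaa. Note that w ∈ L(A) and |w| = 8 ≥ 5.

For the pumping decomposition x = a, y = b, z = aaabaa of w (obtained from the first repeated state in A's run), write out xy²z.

xy^2z = a·b·b·aaabaa = abbaaabaa.
Reading y = b takes A from q4 back to q4, so after x·y·y the machine is still in q4, and z then leads to the accepting state q1. Hence abbaaabaa ∈ L(A).

abbaaabaa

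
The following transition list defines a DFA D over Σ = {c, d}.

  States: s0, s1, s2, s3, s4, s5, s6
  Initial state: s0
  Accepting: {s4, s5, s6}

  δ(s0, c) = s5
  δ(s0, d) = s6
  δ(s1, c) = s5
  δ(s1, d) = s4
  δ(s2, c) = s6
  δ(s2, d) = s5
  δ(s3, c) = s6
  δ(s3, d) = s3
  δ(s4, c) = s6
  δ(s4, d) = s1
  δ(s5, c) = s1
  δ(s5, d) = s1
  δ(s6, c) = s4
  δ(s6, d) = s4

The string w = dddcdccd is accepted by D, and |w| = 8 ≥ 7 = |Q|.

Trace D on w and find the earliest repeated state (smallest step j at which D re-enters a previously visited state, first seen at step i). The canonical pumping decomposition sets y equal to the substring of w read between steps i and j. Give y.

cd

State sequence: s0 -d-> s6 -d-> s4 -d-> s1 -c-> s5 -d-> s1 -c-> s5 -c-> s1 -d-> s4
First repeat at step 5: s1 was already visited.

So i = 3, j = 5, giving x = w[0:3] = ddd, y = w[3:5] = cd, z = w[5:8] = ccd.
Check: |xy| = 5 ≤ 7 and |y| = 2 ≥ 1. Reading y takes D from s1 back to s1, so every xyⁱz is accepted.
The DFA has 7 states, so the proof of the pumping lemma guarantees a repeated state among the first 7+1 visited; the segment between the two visits is the pumpable y.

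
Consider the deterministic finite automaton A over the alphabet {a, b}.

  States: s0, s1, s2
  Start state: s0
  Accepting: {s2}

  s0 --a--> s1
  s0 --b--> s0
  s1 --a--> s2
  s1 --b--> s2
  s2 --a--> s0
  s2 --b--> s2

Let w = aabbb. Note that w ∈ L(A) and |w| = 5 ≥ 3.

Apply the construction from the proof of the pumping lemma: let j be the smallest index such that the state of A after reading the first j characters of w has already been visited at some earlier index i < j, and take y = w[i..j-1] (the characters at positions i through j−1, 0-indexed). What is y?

b

Run of A on w = a a b b b:
  step 0: s0  (start)
  step 1: s1  (read a: s0→s1)
  step 2: s2  (read a: s1→s2)
  step 3: s2  (read b: s2→s2)   ← first repeat (s2 seen earlier)
  step 4: s2  (read b: s2→s2)
  step 5: s2  (read b: s2→s2)

So i = 2, j = 3, giving x = w[0:2] = aa, y = w[2:3] = b, z = w[3:5] = bb.
Check: |xy| = 3 ≤ 3 and |y| = 1 ≥ 1. Reading y takes A from s2 back to s2, so every xyⁱz is accepted.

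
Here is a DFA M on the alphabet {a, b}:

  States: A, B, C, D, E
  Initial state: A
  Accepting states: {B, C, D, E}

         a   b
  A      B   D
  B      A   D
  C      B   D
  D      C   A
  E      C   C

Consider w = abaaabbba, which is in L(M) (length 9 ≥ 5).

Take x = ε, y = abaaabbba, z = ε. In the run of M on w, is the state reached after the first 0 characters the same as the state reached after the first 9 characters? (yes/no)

no

State sequence: A -a-> B -b-> D -a-> C -a-> B -a-> A -b-> D -b-> A -b-> D -a-> C

After x (step 0): A. After xy (step 9): C.
They differ (A ≠ C), so y is not a cycle from the state after x; this split is not the one the pumping-lemma construction produces, and pumping y need not keep the string in L(M).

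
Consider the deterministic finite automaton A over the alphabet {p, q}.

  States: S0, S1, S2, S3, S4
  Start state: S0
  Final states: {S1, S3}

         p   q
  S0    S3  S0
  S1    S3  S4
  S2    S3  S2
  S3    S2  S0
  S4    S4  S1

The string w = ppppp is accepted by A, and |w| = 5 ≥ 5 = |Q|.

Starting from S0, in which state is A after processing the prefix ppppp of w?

S3

Run of A on the first 5 characters of w = p p p p p:
  step 0: S0  (start)
  step 1: S3  (read p: S0→S3)
  step 2: S2  (read p: S3→S2)
  step 3: S3  (read p: S2→S3)
  step 4: S2  (read p: S3→S2)
  step 5: S3  (read p: S2→S3)

After reading 5 characters, A is in state S3.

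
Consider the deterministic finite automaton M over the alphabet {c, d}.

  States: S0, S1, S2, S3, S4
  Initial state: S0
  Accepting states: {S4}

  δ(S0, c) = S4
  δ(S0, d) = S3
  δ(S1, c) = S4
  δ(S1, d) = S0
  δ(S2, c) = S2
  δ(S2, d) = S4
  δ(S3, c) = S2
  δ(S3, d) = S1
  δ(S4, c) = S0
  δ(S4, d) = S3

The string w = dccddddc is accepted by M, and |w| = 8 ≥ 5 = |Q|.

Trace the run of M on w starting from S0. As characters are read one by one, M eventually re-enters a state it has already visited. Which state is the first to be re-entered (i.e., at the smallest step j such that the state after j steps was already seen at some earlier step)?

S2

Run of M on w = d c c d d d d c:
  step 0: S0  (start)
  step 1: S3  (read d: S0→S3)
  step 2: S2  (read c: S3→S2)
  step 3: S2  (read c: S2→S2)   ← first repeat (S2 seen earlier)
  step 4: S4  (read d: S2→S4)
  step 5: S3  (read d: S4→S3)
  step 6: S1  (read d: S3→S1)
  step 7: S0  (read d: S1→S0)
  step 8: S4  (read c: S0→S4)

The earliest repeat is at step j = 3: M is in S2, which it already visited at step i = 2.
With |Q| = 5, pigeonhole forces a state repeat no later than step 5; the substring read between the first and second visits to that state can be pumped.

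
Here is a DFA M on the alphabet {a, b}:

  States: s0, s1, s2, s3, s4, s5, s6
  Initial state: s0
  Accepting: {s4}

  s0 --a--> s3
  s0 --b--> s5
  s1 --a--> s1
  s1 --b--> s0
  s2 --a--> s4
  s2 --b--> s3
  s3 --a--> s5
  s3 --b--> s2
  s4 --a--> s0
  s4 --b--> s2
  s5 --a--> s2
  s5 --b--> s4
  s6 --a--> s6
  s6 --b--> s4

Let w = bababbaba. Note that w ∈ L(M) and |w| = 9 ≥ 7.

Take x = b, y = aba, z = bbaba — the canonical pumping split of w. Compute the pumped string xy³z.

xy^3z = b·aba·aba·aba·bbaba = babaabaababbaba.
Reading y = aba takes M from s5 back to s5, so after x·y·y·y the machine is still in s5, and z then leads to the accepting state s4. Hence babaabaababbaba ∈ L(M).

babaabaababbaba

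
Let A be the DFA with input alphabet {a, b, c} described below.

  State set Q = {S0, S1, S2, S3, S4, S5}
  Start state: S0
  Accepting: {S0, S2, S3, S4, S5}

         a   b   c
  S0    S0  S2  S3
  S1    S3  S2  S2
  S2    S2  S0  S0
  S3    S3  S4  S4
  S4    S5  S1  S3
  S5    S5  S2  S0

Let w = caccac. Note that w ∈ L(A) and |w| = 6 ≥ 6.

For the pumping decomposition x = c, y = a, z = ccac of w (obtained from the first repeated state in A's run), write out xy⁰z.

xy⁰z = xz = c·ccac = cccac.
Reading y = a takes A from S3 back to S3, so after x the machine is still in S3, and z then leads to the accepting state S4. Hence cccac ∈ L(A).

cccac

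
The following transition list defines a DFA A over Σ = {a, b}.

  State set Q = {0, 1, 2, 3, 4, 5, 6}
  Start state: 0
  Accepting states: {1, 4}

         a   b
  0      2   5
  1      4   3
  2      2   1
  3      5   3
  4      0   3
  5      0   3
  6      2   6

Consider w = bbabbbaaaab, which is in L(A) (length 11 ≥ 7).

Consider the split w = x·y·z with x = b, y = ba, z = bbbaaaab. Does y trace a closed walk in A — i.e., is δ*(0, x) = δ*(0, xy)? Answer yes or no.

Run of A on the first 3 characters of w = b b a:
  step 0: 0  (start)
  step 1: 5  (read b: 0→5)
  step 2: 3  (read b: 5→3)
  step 3: 5  (read a: 3→5)

After x (step 1): 5. After xy (step 3): 5.
They match, so y = ba drives A around a cycle from 5 back to itself; pumping y any number of times keeps A in 5 before reading z, and xyⁱz ∈ L(A) for every i ≥ 0.

yes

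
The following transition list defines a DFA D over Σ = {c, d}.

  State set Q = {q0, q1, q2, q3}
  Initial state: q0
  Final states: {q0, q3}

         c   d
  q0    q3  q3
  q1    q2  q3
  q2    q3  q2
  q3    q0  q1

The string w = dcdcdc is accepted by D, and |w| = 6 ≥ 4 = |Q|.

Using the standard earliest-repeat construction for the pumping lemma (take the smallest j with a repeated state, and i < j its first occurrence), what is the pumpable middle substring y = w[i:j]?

dc

Run of D on w = d c d c d c:
  step 0: q0  (start)
  step 1: q3  (read d: q0→q3)
  step 2: q0  (read c: q3→q0)   ← first repeat (q0 seen earlier)
  step 3: q3  (read d: q0→q3)
  step 4: q0  (read c: q3→q0)
  step 5: q3  (read d: q0→q3)
  step 6: q0  (read c: q3→q0)

So i = 0, j = 2, giving x = w[0:0] = ε, y = w[0:2] = dc, z = w[2:6] = dcdc.
Check: |xy| = 2 ≤ 4 and |y| = 2 ≥ 1. Reading y takes D from q0 back to q0, so every xyⁱz is accepted.
Since D has 4 states, any run of length ≥ 4 visits 4+1 states, so by pigeonhole some state repeats within the first 4 steps — that repeat gives the pumpable loop.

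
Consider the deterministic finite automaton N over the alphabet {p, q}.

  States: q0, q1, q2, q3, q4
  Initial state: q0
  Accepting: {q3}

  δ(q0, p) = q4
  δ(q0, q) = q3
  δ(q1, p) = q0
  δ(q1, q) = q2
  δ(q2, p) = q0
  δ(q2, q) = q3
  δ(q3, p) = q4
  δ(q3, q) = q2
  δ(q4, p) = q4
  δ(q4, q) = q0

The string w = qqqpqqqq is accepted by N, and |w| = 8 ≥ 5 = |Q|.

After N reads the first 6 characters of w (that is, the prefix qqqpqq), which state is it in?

Run of N on the first 6 characters of w = q q q p q q:
  step 0: q0  (start)
  step 1: q3  (read q: q0→q3)
  step 2: q2  (read q: q3→q2)
  step 3: q3  (read q: q2→q3)
  step 4: q4  (read p: q3→q4)
  step 5: q0  (read q: q4→q0)
  step 6: q3  (read q: q0→q3)

After reading 6 characters, N is in state q3.

q3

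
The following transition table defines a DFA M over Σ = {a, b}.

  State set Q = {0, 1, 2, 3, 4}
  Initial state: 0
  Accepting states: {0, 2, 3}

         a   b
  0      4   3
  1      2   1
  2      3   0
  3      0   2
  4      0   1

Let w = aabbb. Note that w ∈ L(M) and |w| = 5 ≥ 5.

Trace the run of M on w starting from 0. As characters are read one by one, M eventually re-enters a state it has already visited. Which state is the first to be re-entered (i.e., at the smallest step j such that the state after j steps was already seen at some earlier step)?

0

State sequence: 0 -a-> 4 -a-> 0 -b-> 3 -b-> 2 -b-> 0
First repeat at step 2: 0 was already visited.

The earliest repeat is at step j = 2: M is in 0, which it already visited at step i = 0.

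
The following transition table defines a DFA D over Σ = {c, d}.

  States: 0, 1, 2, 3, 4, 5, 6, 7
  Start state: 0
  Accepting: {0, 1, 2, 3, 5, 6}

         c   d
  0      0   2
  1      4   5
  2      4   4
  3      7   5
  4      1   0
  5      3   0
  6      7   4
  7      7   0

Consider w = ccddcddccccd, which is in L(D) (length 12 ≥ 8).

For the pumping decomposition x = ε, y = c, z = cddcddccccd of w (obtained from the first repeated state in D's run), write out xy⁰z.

cddcddccccd

xy⁰z = xz = ε·cddcddccccd = cddcddccccd.
Reading y = c takes D from 0 back to 0, so after x the machine is still in 0, and z then leads to the accepting state 2. Hence cddcddccccd ∈ L(D).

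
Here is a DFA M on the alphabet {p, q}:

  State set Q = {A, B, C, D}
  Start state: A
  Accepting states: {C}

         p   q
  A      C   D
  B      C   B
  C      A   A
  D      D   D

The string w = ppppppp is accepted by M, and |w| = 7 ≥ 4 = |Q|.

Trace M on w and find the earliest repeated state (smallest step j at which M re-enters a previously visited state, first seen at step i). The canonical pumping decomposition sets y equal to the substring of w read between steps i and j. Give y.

pp

Run of M on w = p p p p p p p:
  step 0: A  (start)
  step 1: C  (read p: A→C)
  step 2: A  (read p: C→A)   ← first repeat (A seen earlier)
  step 3: C  (read p: A→C)
  step 4: A  (read p: C→A)
  step 5: C  (read p: A→C)
  step 6: A  (read p: C→A)
  step 7: C  (read p: A→C)

So i = 0, j = 2, giving x = w[0:0] = ε, y = w[0:2] = pp, z = w[2:7] = ppppp.
Check: |xy| = 2 ≤ 4 and |y| = 2 ≥ 1. Reading y takes M from A back to A, so every xyⁱz is accepted.
Since M has 4 states, any run of length ≥ 4 visits 4+1 states, so by pigeonhole some state repeats within the first 4 steps — that repeat gives the pumpable loop.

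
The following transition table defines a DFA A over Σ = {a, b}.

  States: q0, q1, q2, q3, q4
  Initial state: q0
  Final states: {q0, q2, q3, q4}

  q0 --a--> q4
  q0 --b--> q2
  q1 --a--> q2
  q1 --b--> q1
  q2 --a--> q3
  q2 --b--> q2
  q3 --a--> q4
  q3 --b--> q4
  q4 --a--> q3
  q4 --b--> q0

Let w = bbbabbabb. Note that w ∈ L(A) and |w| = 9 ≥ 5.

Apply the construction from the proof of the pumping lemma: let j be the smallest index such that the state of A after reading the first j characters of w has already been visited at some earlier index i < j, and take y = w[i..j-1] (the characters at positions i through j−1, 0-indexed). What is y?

State sequence: q0 -b-> q2 -b-> q2 -b-> q2 -a-> q3 -b-> q4 -b-> q0 -a-> q4 -b-> q0 -b-> q2
First repeat at step 2: q2 was already visited.

So i = 1, j = 2, giving x = w[0:1] = b, y = w[1:2] = b, z = w[2:9] = babbabb.
Check: |xy| = 2 ≤ 5 and |y| = 1 ≥ 1. Reading y takes A from q2 back to q2, so every xyⁱz is accepted.
With |Q| = 5, pigeonhole forces a state repeat no later than step 5; the substring read between the first and second visits to that state can be pumped.

b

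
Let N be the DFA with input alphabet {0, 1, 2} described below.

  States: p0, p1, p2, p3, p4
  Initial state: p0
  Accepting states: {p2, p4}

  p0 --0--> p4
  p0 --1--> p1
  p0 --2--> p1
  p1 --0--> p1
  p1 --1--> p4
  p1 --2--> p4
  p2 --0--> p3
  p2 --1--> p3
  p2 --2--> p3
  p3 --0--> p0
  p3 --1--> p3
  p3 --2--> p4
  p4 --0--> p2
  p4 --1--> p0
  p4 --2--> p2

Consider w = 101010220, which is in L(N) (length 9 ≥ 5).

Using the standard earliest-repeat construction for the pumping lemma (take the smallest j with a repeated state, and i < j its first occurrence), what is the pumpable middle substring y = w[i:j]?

0

State sequence: p0 -1-> p1 -0-> p1 -1-> p4 -0-> p2 -1-> p3 -0-> p0 -2-> p1 -2-> p4 -0-> p2
First repeat at step 2: p1 was already visited.

So i = 1, j = 2, giving x = w[0:1] = 1, y = w[1:2] = 0, z = w[2:9] = 1010220.
Check: |xy| = 2 ≤ 5 and |y| = 1 ≥ 1. Reading y takes N from p1 back to p1, so every xyⁱz is accepted.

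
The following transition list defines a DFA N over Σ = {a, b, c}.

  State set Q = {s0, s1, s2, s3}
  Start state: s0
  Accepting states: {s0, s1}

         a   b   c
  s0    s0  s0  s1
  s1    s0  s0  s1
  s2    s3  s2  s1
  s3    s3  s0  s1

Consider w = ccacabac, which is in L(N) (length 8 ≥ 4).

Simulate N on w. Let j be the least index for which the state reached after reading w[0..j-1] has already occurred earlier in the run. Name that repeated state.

Run of N on w = c c a c a b a c:
  step 0: s0  (start)
  step 1: s1  (read c: s0→s1)
  step 2: s1  (read c: s1→s1)   ← first repeat (s1 seen earlier)
  step 3: s0  (read a: s1→s0)
  step 4: s1  (read c: s0→s1)
  step 5: s0  (read a: s1→s0)
  step 6: s0  (read b: s0→s0)
  step 7: s0  (read a: s0→s0)
  step 8: s1  (read c: s0→s1)

The earliest repeat is at step j = 2: N is in s1, which it already visited at step i = 1.

s1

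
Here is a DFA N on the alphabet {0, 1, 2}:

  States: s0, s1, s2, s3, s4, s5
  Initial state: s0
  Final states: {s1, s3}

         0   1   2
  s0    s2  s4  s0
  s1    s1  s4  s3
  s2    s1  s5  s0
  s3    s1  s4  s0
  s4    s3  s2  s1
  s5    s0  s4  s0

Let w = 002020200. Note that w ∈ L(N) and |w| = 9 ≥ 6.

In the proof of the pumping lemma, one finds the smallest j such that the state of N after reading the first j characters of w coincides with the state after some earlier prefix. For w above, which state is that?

Run of N on w = 0 0 2 0 2 0 2 0 0:
  step 0: s0  (start)
  step 1: s2  (read 0: s0→s2)
  step 2: s1  (read 0: s2→s1)
  step 3: s3  (read 2: s1→s3)
  step 4: s1  (read 0: s3→s1)   ← first repeat (s1 seen earlier)
  step 5: s3  (read 2: s1→s3)
  step 6: s1  (read 0: s3→s1)
  step 7: s3  (read 2: s1→s3)
  step 8: s1  (read 0: s3→s1)
  step 9: s1  (read 0: s1→s1)

The earliest repeat is at step j = 4: N is in s1, which it already visited at step i = 2.
Since N has 6 states, any run of length ≥ 6 visits 6+1 states, so by pigeonhole some state repeats within the first 6 steps — that repeat gives the pumpable loop.

s1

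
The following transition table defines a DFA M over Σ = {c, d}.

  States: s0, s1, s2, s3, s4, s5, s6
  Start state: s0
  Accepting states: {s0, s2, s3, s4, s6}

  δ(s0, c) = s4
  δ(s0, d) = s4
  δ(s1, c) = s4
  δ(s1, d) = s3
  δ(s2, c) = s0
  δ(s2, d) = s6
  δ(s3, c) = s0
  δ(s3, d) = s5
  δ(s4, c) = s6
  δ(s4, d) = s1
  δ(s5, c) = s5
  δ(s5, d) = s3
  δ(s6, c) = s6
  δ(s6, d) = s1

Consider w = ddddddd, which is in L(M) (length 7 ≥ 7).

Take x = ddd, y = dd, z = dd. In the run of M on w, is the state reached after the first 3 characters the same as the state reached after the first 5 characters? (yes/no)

State sequence: s0 -d-> s4 -d-> s1 -d-> s3 -d-> s5 -d-> s3

After x (step 3): s3. After xy (step 5): s3.
They match, so y = dd drives M around a cycle from s3 back to itself; pumping y any number of times keeps M in s3 before reading z, and xyⁱz ∈ L(M) for every i ≥ 0.

yes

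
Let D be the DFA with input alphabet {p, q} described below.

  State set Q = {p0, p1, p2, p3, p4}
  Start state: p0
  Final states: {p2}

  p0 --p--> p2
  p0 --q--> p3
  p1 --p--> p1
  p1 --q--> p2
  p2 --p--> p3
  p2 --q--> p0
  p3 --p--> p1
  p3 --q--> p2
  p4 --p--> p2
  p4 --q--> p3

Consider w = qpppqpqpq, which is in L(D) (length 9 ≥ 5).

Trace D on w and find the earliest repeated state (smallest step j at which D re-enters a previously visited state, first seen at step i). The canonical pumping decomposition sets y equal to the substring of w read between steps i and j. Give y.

Run of D on w = q p p p q p q p q:
  step 0: p0  (start)
  step 1: p3  (read q: p0→p3)
  step 2: p1  (read p: p3→p1)
  step 3: p1  (read p: p1→p1)   ← first repeat (p1 seen earlier)
  step 4: p1  (read p: p1→p1)
  step 5: p2  (read q: p1→p2)
  step 6: p3  (read p: p2→p3)
  step 7: p2  (read q: p3→p2)
  step 8: p3  (read p: p2→p3)
  step 9: p2  (read q: p3→p2)

So i = 2, j = 3, giving x = w[0:2] = qp, y = w[2:3] = p, z = w[3:9] = pqpqpq.
Check: |xy| = 3 ≤ 5 and |y| = 1 ≥ 1. Reading y takes D from p1 back to p1, so every xyⁱz is accepted.

p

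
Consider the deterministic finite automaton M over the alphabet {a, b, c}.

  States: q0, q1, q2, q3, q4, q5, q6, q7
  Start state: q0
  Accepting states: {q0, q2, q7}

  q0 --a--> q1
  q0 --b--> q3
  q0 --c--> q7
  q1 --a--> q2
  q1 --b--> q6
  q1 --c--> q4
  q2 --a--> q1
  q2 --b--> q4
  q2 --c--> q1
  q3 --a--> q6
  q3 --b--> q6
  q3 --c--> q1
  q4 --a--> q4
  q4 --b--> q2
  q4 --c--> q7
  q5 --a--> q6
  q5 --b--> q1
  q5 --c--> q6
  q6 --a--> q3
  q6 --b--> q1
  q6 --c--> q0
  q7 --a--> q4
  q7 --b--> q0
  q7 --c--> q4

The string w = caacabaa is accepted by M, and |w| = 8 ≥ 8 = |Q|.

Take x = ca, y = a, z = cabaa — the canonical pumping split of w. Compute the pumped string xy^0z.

cacabaa

xy⁰z = xz = ca·cabaa = cacabaa.
Reading y = a takes M from q4 back to q4, so after x the machine is still in q4, and z then leads to the accepting state q2. Hence cacabaa ∈ L(M).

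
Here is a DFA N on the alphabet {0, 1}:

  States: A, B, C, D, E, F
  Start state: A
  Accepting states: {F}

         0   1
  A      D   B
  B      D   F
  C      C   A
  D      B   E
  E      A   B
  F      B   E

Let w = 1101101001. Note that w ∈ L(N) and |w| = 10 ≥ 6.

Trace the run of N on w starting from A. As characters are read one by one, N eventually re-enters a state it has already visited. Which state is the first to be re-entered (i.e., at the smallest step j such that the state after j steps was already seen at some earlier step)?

Run of N on w = 1 1 0 1 1 0 1 0 0 1:
  step 0: A  (start)
  step 1: B  (read 1: A→B)
  step 2: F  (read 1: B→F)
  step 3: B  (read 0: F→B)   ← first repeat (B seen earlier)
  step 4: F  (read 1: B→F)
  step 5: E  (read 1: F→E)
  step 6: A  (read 0: E→A)
  step 7: B  (read 1: A→B)
  step 8: D  (read 0: B→D)
  step 9: B  (read 0: D→B)
  step 10: F  (read 1: B→F)

The earliest repeat is at step j = 3: N is in B, which it already visited at step i = 1.
Since N has 6 states, any run of length ≥ 6 visits 6+1 states, so by pigeonhole some state repeats within the first 6 steps — that repeat gives the pumpable loop.

B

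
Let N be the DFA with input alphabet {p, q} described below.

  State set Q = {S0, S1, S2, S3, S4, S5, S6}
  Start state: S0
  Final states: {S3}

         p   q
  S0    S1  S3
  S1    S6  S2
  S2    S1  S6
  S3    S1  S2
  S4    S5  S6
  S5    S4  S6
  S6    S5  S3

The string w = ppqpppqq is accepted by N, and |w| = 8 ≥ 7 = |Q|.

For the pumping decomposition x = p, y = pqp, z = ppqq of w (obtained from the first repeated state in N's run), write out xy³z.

ppqppqppqpppqq

xy^3z = p·pqp·pqp·pqp·ppqq = ppqppqppqpppqq.
Reading y = pqp takes N from S1 back to S1, so after x·y·y·y the machine is still in S1, and z then leads to the accepting state S3. Hence ppqppqppqpppqq ∈ L(N).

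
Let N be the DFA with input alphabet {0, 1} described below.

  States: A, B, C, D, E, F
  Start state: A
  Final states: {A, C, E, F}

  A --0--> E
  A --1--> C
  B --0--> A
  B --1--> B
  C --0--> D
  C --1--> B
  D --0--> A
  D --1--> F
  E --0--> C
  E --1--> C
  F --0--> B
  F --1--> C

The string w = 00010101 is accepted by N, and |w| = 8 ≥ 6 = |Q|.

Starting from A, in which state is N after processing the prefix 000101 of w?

B

State sequence: A -0-> E -0-> C -0-> D -1-> F -0-> B -1-> B

After reading 6 characters, N is in state B.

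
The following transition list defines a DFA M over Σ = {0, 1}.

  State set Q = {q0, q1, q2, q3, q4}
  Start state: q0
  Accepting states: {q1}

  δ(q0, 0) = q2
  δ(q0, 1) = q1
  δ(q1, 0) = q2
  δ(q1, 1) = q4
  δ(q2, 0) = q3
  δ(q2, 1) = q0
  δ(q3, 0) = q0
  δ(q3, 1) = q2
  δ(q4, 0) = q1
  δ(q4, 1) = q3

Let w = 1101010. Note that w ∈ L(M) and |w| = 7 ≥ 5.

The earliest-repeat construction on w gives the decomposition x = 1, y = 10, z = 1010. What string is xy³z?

xy^3z = 1·10·10·10·1010 = 11010101010.
Reading y = 10 takes M from q1 back to q1, so after x·y·y·y the machine is still in q1, and z then leads to the accepting state q1. Hence 11010101010 ∈ L(M).

11010101010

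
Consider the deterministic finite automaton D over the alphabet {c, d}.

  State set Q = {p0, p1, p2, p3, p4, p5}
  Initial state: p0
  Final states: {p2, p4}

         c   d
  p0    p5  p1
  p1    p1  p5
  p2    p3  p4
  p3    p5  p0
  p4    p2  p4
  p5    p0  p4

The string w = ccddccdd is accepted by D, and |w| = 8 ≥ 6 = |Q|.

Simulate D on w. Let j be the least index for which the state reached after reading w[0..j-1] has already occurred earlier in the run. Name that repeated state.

p0

Run of D on w = c c d d c c d d:
  step 0: p0  (start)
  step 1: p5  (read c: p0→p5)
  step 2: p0  (read c: p5→p0)   ← first repeat (p0 seen earlier)
  step 3: p1  (read d: p0→p1)
  step 4: p5  (read d: p1→p5)
  step 5: p0  (read c: p5→p0)
  step 6: p5  (read c: p0→p5)
  step 7: p4  (read d: p5→p4)
  step 8: p4  (read d: p4→p4)

The earliest repeat is at step j = 2: D is in p0, which it already visited at step i = 0.
Pumping length from the standard proof: p = 6 (the number of states). The repeated state found above gives |xy| = j ≤ 6 and |y| = j − i ≥ 1.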